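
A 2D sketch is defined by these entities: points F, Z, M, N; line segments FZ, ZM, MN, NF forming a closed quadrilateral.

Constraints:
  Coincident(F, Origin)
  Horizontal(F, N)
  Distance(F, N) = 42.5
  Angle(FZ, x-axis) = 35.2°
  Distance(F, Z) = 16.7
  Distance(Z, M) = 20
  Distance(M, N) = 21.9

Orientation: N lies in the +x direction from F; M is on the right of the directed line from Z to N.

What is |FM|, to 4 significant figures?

23.82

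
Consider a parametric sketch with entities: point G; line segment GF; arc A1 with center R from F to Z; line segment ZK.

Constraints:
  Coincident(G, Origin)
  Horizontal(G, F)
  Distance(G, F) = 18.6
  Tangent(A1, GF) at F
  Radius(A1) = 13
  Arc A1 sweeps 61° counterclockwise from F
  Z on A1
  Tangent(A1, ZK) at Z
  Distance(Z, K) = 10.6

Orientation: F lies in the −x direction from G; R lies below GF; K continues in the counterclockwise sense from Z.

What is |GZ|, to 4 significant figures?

30.71

Tangency of A1 to GF means the radius RF is perpendicular to GF, so R = F + (0, -13) = (-18.60, -13.00). On A1, F sits at bearing 90° from R; a 61° counterclockwise sweep puts Z at bearing 151°, so Z = R + 13.0·(cos 151°, sin 151°) = (-29.97, -6.697). Then |GZ| = |Z − G| = 30.71.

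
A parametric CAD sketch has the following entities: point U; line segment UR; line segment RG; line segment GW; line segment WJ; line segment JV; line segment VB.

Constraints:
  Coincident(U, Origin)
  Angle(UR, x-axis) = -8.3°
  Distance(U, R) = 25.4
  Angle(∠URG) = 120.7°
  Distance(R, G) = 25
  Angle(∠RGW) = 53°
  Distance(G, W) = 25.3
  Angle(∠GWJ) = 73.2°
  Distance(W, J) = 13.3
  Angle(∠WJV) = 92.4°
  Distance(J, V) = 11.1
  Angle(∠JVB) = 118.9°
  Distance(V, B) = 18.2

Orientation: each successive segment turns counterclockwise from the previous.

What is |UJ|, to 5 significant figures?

19.354

U is at the origin; UR runs at -8.3° with length 25.4, so R = (25.134, -3.6666). ∠URG = 120.7° gives RG at 51.000° from the x-axis; with |RG| = 25.0, G = (40.867, 15.762). ∠RGW = 53.0° gives GW at 178.00° from the x-axis; with |GW| = 25.3, W = (15.582, 16.645). ∠GWJ = 73.2° gives WJ at -75.200° from the x-axis; with |WJ| = 13.3, J = (18.980, 3.7862). Then |UJ| = |J − U| = 19.354.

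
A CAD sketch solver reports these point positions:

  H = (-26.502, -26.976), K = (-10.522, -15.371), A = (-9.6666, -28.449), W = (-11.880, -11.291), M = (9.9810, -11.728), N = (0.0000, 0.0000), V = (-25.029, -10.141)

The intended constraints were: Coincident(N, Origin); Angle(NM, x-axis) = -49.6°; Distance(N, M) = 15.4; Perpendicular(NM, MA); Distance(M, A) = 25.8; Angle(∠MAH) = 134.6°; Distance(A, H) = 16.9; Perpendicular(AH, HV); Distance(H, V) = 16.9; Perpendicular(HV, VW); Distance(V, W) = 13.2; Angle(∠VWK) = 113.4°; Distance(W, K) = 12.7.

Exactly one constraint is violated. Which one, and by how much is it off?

Distance(W, K) = 12.7 — off by 8.40.

N = (0.00, 0.00) ✓; NM at -49.60° ✓; |NM| = 15.40 ✓; ∠(NM, MA) = 90.00° ✓; |MA| = 25.80 ✓; ∠MAH = 134.6° ✓; |AH| = 16.90 ✓; ∠(AH, HV) = 90.00° ✓; |HV| = 16.90 ✓; ∠(HV, VW) = 90.00° ✓; |VW| = 13.20 ✓; ∠VWK = 113.4° ✓; |WK| = 4.300 ✗.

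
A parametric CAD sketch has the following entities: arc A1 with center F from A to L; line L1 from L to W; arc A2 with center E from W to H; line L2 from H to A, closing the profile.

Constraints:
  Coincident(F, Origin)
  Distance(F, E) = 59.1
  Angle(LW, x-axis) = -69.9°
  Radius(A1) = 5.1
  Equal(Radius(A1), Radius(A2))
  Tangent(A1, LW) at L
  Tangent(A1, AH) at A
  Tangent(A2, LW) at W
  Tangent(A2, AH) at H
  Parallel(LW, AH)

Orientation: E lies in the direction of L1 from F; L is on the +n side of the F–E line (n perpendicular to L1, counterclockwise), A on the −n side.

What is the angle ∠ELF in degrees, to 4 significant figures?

85.07°

The slot axis is L1's direction at -69.9°, so u = (cos -69.9°, sin -69.9°) = (0.3437, -0.9391) and n = (−sin -69.9°, cos -69.9°) = (0.9391, 0.3437). F is at the origin and E lies 59.1 along u from F, so E = 59.1·u = (20.31, -55.50). Tangency of A1 to both parallel lines with radius 5.1 puts L and A at F ± 5.1·n: L = (4.789, 1.753), A = (-4.789, -1.753). Then cos ∠ELF = LE·LF / (|LE||LF|), giving 85.07°.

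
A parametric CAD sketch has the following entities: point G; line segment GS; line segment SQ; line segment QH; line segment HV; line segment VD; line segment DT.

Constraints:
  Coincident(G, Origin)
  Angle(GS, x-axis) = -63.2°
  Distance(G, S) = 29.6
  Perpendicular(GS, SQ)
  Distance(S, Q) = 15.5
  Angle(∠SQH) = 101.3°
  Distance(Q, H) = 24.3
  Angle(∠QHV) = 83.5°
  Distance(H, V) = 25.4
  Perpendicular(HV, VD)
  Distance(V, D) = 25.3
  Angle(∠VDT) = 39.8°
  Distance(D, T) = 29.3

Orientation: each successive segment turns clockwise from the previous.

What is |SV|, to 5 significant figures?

26.441

G is at the origin; GS runs at -63.2° with length 29.6, so S = (13.346, -26.421). GS is perpendicular to SQ, so SQ runs at -153.20°; with |SQ| = 15.5, Q = (-0.48910, -33.409). ∠SQH = 101.3° gives QH at 128.10° from the x-axis; with |QH| = 24.3, H = (-15.483, -14.287). ∠QHV = 83.5° gives HV at 31.600° from the x-axis; with |HV| = 25.4, V = (6.1508, -0.97738). Then |SV| = |V − S| = 26.441.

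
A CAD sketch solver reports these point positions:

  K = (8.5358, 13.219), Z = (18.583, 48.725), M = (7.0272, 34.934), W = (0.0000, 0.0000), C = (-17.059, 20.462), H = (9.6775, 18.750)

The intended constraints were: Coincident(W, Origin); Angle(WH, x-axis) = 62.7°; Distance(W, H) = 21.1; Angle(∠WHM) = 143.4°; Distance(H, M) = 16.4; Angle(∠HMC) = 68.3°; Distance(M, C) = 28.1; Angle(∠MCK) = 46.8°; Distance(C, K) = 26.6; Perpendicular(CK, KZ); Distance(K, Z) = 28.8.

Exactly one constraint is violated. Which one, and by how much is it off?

Distance(K, Z) = 28.8 — off by 8.10.

W = (0.00, 0.00) ✓; WH at 62.70° ✓; |WH| = 21.10 ✓; ∠WHM = 143.4° ✓; |HM| = 16.40 ✓; ∠HMC = 68.30° ✓; |MC| = 28.10 ✓; ∠MCK = 46.80° ✓; |CK| = 26.60 ✓; ∠(CK, KZ) = 90.00° ✓; |KZ| = 36.90 ✗.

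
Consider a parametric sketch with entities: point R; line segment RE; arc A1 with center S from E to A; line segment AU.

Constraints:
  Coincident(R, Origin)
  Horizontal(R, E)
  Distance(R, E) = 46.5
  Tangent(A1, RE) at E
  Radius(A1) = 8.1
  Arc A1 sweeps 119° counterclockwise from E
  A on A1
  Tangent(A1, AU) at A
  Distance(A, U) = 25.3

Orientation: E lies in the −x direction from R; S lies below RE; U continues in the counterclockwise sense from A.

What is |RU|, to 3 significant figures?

53.6

On A1, E sits at bearing 90° from S; a 119° counterclockwise sweep puts A at bearing 209°, so A = S + 8.1·(cos 209°, sin 209°) = (-53.6, -12.0). The tangent condition forces SA to be normal to AU, so AU runs along (−sin 209°, cos 209°); with |AU| = 25.3, U = (-41.3, -34.2). Then |RU| = |U − R| = 53.6.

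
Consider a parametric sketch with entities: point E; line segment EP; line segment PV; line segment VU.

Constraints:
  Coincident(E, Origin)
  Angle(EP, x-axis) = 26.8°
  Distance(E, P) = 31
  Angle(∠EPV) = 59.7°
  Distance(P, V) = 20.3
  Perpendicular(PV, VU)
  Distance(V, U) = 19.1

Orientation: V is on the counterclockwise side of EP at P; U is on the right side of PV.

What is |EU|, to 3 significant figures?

46.1

E is at the origin; EP runs at 26.8° with length 31.0, so P = 31.0·(cos 26.8°, sin 26.8°) = (27.7, 14.0). ∠EPV = 59.7°, so PV runs at 26.8° + (180° − 59.7°) = 147° from the x-axis; with |PV| = 20.3, V = P + 20.3·(cos 147°, sin 147°) = (10.6, 25.0). PV is perpendicular to VU; with |VU| = 19.1 on the right of PV, U = V + 19.1·(0.543, 0.840) = (21.0, 41.0). Then |EU| = |U − E| = 46.1.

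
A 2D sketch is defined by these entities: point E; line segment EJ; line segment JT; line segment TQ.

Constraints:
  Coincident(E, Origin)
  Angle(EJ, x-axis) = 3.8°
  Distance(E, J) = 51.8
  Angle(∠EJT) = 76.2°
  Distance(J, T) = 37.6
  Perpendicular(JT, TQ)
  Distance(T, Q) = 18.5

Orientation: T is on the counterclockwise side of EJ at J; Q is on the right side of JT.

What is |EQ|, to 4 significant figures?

73.29

E is at the origin; EJ runs at 3.8° with length 51.8, so J = 51.8·(cos 3.8°, sin 3.8°) = (51.69, 3.433). ∠EJT = 76.2°, so JT runs at 3.8° + (180° − 76.2°) = 107.6° from the x-axis; with |JT| = 37.6, T = J + 37.6·(cos 107.6°, sin 107.6°) = (40.32, 39.27). The perpendicularity gives TQ at right angles to JT; with |TQ| = 18.5 on the right of JT, Q = T + 18.5·(0.9532, 0.3024) = (57.95, 44.87). Then |EQ| = |Q − E| = 73.29.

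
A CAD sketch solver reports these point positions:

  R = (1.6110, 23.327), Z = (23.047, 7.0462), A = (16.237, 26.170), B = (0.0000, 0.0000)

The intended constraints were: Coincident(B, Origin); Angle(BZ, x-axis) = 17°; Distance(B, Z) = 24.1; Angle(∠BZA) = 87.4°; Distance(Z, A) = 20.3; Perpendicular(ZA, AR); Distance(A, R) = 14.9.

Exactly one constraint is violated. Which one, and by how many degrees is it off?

Perpendicular(ZA, AR) — off by 8.60°.

B = (0.00, 0.00) ✓; BZ at 17.00° ✓; |BZ| = 24.10 ✓; ∠BZA = 87.40° ✓; |ZA| = 20.30 ✓; ∠(ZA, AR) = 81.40° ✗; |AR| = 14.90 ✓.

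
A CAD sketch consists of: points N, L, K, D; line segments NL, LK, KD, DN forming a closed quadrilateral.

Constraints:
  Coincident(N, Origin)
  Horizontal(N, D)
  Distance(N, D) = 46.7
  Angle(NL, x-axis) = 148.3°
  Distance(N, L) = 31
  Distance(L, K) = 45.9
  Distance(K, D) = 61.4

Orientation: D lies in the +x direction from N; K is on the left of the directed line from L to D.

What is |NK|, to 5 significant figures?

47.851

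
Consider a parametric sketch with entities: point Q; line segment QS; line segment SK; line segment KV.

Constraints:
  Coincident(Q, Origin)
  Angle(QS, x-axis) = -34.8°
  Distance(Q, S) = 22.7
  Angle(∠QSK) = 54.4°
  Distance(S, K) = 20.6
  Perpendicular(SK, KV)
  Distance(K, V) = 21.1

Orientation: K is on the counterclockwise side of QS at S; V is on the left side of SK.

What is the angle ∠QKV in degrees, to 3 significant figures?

21.8°

Q is at the origin; QS runs at -34.8° with length 22.7, so S = 22.7·(cos -34.8°, sin -34.8°) = (18.6, -13.0). ∠QSK = 54.4°, so SK runs at -34.8° + (180° − 54.4°) = 90.8° from the x-axis; with |SK| = 20.6, K = S + 20.6·(cos 90.8°, sin 90.8°) = (18.4, 7.64). SK ⟂ KV; with |KV| = 21.1 on the left of SK, V = K + 21.1·(-1.00, -0.0140) = (-2.75, 7.35). Then cos ∠QKV = KQ·KV / (|KQ||KV|), giving 21.8°.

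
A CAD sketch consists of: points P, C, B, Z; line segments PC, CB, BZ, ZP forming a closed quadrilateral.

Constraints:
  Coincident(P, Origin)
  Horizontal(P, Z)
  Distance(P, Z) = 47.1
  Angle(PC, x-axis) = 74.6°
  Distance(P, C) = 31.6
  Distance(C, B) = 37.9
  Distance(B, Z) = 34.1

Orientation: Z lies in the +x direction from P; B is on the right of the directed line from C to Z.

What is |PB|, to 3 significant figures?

15.4

P is at the origin; P and Z share the same y with |PZ| = 47.1 and Z in +x, so Z = (47.1, 0). PC runs at 74.6° with |PC| = 31.6, so C = (8.39, 30.5). B is determined by |CB| = 37.9 and |BZ| = 34.1 together: it lies at the intersection of circle(C, 37.9) and circle(Z, 34.1). With |CZ| = 49.3, the foot of the radical line on CZ is 27.4 from C and the perpendicular offset is √(37.9² − 27.4²) = 26.2. Taking the right-of-CZ solution: B = (13.7, -7.06).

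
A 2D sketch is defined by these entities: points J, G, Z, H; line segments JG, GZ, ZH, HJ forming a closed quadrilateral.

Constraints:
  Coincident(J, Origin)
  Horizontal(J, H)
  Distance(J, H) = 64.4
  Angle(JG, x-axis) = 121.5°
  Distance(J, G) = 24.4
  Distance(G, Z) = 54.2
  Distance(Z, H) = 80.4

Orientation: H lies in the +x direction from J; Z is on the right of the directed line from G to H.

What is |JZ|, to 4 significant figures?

34.40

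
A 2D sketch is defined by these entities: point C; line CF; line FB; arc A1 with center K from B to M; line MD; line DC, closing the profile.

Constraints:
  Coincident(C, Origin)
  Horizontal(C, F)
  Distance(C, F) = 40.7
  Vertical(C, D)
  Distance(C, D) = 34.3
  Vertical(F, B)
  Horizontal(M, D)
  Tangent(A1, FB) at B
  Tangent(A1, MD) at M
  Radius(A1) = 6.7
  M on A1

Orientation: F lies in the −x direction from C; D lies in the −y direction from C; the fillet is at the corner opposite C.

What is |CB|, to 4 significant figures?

49.18

C is at the origin; C and F share the same y with |CF| = 40.7 and F on the −x side, so F = (-40.70, 0.000). C and D share the same x with |CD| = 34.3 and D on the −y side, so D = (0.000, -34.30). The virtual corner opposite C is at (-40.70, -34.30). Tangency of A1 to FB means the radius KB is perpendicular to FB and the tangent condition forces KM to be normal to MD, with radius 6.7, so the center K sits 6.7 in from both sides at K = (-34.00, -27.60). That places the tangent points at B = (-40.70, -27.60) on FB and M = (-34.00, -34.30) on MD. Then |CB| = |B − C| = 49.18.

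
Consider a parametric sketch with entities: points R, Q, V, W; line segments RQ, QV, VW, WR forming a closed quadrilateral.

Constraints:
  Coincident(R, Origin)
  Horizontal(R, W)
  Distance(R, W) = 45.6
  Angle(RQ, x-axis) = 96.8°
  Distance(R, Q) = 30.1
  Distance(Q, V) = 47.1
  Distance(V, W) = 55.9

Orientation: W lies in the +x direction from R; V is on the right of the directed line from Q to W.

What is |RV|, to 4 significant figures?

18.67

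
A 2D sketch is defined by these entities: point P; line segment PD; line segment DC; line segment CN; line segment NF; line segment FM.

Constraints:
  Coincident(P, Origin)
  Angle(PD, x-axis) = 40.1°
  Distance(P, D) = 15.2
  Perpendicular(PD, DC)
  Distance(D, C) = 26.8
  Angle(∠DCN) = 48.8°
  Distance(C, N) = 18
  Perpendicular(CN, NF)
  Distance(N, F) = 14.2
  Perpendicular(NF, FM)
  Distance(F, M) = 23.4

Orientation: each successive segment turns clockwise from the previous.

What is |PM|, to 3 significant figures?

34.7

P is at the origin; PD runs at 40.1° with length 15.2, so D = (11.6, 9.79). PD ⟂ DC, so DC runs at -49.9°; with |DC| = 26.8, C = (28.9, -10.7). ∠DCN = 48.8° gives CN at 179° from the x-axis; with |CN| = 18.0, N = (10.9, -10.4). CN is perpendicular to NF, so NF runs at 88.9°; with |NF| = 14.2, F = (11.2, 3.83). NF ⟂ FM, so FM runs at -1.10°; with |FM| = 23.4, M = (34.6, 3.38). Then |PM| = |M − P| = 34.7.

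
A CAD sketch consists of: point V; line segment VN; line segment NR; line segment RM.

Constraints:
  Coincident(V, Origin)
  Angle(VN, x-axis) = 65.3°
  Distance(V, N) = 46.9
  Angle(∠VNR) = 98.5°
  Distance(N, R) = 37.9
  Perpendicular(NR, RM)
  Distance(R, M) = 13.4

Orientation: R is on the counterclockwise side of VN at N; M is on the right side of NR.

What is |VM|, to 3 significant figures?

74.7

V is at the origin; VN runs at 65.3° with length 46.9, so N = 46.9·(cos 65.3°, sin 65.3°) = (19.6, 42.6). ∠VNR = 98.5°, so NR runs at 65.3° + (180° − 98.5°) = 147° from the x-axis; with |NR| = 37.9, R = N + 37.9·(cos 147°, sin 147°) = (-12.1, 63.4). The perpendicularity gives RM at right angles to NR; with |RM| = 13.4 on the right of NR, M = R + 13.4·(0.548, 0.837) = (-4.78, 74.6). Then |VM| = |M − V| = 74.7.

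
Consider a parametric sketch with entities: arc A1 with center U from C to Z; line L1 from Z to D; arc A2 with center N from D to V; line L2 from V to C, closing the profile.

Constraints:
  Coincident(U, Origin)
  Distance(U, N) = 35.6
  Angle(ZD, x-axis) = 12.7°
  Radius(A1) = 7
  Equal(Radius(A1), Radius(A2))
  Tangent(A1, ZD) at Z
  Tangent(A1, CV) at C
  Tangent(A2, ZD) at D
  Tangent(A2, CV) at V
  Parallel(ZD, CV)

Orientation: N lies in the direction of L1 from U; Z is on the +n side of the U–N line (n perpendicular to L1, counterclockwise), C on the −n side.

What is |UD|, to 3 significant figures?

36.3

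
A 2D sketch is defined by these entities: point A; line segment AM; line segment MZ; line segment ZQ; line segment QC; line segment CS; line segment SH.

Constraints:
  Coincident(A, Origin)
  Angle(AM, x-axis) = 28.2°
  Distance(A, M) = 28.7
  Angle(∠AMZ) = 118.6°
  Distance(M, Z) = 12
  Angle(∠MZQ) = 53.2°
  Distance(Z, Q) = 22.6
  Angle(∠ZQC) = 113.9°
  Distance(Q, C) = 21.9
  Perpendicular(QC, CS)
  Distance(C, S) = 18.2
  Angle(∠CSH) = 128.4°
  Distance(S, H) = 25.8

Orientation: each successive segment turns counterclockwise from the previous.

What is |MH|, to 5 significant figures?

16.265

QC ⟂ CS, so CS runs at 12.500°; with |CS| = 18.2, S = (29.695, -5.2910). ∠CSH = 128.4° gives SH at 64.100° from the x-axis; with |SH| = 25.8, H = (40.965, 17.918). Then |MH| = |H − M| = 16.265.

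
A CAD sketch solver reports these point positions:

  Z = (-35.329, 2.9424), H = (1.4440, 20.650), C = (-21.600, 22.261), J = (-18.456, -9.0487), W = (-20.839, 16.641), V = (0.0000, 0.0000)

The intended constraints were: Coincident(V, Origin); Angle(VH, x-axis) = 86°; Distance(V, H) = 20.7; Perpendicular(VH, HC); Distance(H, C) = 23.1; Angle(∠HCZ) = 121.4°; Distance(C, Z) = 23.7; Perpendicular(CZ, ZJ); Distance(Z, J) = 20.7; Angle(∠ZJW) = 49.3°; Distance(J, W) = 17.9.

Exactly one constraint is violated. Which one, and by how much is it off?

Distance(J, W) = 17.9 — off by 7.90.

V = (0.00, 0.00) ✓; VH at 86.00° ✓; |VH| = 20.70 ✓; ∠(VH, HC) = 90.00° ✓; |HC| = 23.10 ✓; ∠HCZ = 121.4° ✓; |CZ| = 23.70 ✓; ∠(CZ, ZJ) = 90.00° ✓; |ZJ| = 20.70 ✓; ∠ZJW = 49.30° ✓; |JW| = 25.80 ✗.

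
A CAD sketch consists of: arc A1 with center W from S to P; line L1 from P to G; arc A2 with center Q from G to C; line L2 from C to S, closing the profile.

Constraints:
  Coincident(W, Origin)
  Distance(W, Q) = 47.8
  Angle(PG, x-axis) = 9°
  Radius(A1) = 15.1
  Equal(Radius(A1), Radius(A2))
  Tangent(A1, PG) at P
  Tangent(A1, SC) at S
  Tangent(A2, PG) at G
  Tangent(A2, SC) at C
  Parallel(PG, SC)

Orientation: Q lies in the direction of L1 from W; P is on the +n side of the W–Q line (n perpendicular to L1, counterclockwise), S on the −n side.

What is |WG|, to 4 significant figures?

50.13

The slot axis is L1's direction at 9.0°, so u = (cos 9.0°, sin 9.0°) = (0.9877, 0.1564) and n = (−sin 9.0°, cos 9.0°) = (-0.1564, 0.9877). W is at the origin and Q lies 47.8 along u from W, so Q = 47.8·u = (47.21, 7.478). Tangency of A1 to both parallel lines with radius 15.1 puts P and S at W ± 15.1·n: P = (-2.362, 14.91), S = (2.362, -14.91). Equal radii place G and C the same way about Q: G = Q + 15.1·n = (44.85, 22.39), C = Q − 15.1·n = (49.57, -7.437). Then |WG| = |G − W| = 50.13.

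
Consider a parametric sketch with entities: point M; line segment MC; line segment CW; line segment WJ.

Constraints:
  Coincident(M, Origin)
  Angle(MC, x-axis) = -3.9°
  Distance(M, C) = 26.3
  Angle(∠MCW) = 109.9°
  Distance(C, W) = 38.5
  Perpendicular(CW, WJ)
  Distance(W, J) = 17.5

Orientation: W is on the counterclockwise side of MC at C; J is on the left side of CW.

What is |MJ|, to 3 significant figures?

48.0

M is at the origin; MC runs at -3.9° with length 26.3, so C = 26.3·(cos -3.9°, sin -3.9°) = (26.2, -1.79). ∠MCW = 109.9°, so CW runs at -3.9° + (180° − 109.9°) = 66.2° from the x-axis; with |CW| = 38.5, W = C + 38.5·(cos 66.2°, sin 66.2°) = (41.8, 33.4). CW is perpendicular to WJ; with |WJ| = 17.5 on the left of CW, J = W + 17.5·(-0.915, 0.404) = (25.8, 40.5). Then |MJ| = |J − M| = 48.0.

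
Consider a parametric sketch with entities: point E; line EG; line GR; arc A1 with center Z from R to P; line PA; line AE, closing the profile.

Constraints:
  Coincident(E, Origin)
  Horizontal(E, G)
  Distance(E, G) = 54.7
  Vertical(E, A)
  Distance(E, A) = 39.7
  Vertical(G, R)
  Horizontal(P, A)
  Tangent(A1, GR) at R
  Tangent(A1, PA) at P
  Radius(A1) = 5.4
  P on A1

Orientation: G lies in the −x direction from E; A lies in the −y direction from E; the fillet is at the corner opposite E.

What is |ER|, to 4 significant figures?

64.56

E is at the origin; EG is horizontal with |EG| = 54.7 and G on the −x side, so G = (-54.70, 0.000). E and A share the same x with |EA| = 39.7 and A on the −y side, so A = (0.000, -39.70). The virtual corner opposite E is at (-54.70, -39.70). The tangent condition forces ZR to be normal to GR and tangency of A1 to PA means the radius ZP is perpendicular to PA, with radius 5.4, so the center Z sits 5.4 in from both sides at Z = (-49.30, -34.30). That places the tangent points at R = (-54.70, -34.30) on GR and P = (-49.30, -39.70) on PA. Then |ER| = |R − E| = 64.56.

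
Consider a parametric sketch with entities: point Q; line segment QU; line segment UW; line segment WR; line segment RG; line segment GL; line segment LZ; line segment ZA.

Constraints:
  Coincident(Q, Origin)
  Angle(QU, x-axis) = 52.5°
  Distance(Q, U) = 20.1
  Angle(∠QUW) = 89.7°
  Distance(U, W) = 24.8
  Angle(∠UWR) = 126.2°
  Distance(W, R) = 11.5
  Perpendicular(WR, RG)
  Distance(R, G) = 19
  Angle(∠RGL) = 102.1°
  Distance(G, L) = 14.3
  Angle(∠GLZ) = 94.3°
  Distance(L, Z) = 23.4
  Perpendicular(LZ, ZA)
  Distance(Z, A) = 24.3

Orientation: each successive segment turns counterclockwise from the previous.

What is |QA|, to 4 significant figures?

41.09

∠GLZ = 94.3° gives LZ at 90.20° from the x-axis; with |LZ| = 23.4, Z = (1.064, 33.97). LZ is perpendicular to ZA, so ZA runs at -179.8°; with |ZA| = 24.3, A = (-23.24, 33.88). Then |QA| = |A − Q| = 41.09.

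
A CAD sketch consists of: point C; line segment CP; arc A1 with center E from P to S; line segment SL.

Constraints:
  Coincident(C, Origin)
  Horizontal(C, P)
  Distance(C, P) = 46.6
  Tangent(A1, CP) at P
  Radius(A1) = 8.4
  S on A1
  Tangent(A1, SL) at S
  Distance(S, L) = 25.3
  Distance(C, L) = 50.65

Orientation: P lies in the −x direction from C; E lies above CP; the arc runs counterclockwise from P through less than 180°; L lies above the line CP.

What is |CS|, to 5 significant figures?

39.092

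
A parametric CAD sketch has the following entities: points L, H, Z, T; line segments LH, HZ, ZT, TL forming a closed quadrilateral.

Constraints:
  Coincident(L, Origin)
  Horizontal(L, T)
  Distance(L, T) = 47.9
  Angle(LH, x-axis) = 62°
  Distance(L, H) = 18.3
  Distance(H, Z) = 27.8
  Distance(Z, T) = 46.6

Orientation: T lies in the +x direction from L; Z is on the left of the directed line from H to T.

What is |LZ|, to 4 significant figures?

46.07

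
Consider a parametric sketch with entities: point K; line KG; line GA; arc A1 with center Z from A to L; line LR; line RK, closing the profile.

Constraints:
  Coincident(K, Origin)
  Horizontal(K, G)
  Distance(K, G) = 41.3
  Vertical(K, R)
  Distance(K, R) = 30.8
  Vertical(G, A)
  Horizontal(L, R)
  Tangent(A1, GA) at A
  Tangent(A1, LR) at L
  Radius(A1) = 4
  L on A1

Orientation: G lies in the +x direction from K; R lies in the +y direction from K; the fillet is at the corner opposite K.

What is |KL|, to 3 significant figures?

48.4

K is at the origin; K and G share the same y with |KG| = 41.3 and G on the +x side, so G = (41.3, 0.00). KR is vertical with |KR| = 30.8 and R on the +y side, so R = (0.00, 30.8). The virtual corner opposite K is at (41.3, 30.8). A1 meets GA tangentially, so ZA is at right angles to GA and tangency of A1 to LR means the radius ZL is perpendicular to LR, with radius 4.0, so the center Z sits 4.0 in from both sides at Z = (37.3, 26.8). That places the tangent points at A = (41.3, 26.8) on GA and L = (37.3, 30.8) on LR. Then |KL| = |L − K| = 48.4.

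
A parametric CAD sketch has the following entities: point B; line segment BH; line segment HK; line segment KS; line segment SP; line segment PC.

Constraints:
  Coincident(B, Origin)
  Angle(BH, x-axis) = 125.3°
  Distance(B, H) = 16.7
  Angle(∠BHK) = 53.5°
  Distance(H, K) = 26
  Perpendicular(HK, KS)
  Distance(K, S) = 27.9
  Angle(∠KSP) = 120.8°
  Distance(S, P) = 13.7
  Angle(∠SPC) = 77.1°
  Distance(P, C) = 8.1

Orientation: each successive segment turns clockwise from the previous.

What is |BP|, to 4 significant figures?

21.92

B is at the origin; BH runs at 125.3° with length 16.7, so H = (-9.650, 13.63). ∠BHK = 53.5° gives HK at -1.200° from the x-axis; with |HK| = 26.0, K = (16.34, 13.08). HK is perpendicular to KS, so KS runs at -91.20°; with |KS| = 27.9, S = (15.76, -14.81). ∠KSP = 120.8° gives SP at -150.4° from the x-axis; with |SP| = 13.7, P = (3.848, -21.58). Then |BP| = |P − B| = 21.92.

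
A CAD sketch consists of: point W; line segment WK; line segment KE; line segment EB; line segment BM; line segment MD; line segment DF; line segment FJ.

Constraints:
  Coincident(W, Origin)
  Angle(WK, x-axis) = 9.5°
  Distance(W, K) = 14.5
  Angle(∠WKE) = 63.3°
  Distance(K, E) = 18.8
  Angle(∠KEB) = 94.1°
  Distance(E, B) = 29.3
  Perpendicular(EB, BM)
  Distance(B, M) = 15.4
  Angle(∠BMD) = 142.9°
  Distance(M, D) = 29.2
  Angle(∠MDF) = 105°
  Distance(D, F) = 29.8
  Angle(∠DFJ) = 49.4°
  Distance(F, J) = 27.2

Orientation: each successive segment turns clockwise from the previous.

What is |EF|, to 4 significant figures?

31.76

∠BMD = 142.9° gives MD at 39.80° from the x-axis; with |MD| = 29.2, D = (6.129, 24.77). ∠MDF = 105.0° gives DF at -35.20° from the x-axis; with |DF| = 29.8, F = (30.48, 7.588). Then |EF| = |F − E| = 31.76.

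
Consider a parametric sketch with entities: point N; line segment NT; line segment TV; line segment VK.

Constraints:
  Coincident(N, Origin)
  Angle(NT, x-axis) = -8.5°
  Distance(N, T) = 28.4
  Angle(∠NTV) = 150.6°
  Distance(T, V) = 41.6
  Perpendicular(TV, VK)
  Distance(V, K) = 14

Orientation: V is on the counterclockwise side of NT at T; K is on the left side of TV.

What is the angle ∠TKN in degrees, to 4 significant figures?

18.55°

∠NTV = 150.6°, so TV runs at -8.5° + (180° − 150.6°) = 20.90° from the x-axis; with |TV| = 41.6, V = T + 41.6·(cos 20.90°, sin 20.90°) = (66.95, 10.64). The perpendicularity gives VK at right angles to TV; with |VK| = 14.0 on the left of TV, K = V + 14.0·(-0.3567, 0.9342) = (61.96, 23.72). Then cos ∠TKN = KT·KN / (|KT||KN|), giving 18.55°.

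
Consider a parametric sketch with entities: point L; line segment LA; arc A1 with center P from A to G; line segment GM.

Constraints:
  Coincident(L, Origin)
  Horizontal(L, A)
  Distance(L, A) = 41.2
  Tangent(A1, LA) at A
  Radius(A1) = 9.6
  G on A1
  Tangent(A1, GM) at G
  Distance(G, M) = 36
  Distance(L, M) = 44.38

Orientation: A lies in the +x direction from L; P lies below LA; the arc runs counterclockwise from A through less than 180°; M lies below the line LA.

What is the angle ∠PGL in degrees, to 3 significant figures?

170°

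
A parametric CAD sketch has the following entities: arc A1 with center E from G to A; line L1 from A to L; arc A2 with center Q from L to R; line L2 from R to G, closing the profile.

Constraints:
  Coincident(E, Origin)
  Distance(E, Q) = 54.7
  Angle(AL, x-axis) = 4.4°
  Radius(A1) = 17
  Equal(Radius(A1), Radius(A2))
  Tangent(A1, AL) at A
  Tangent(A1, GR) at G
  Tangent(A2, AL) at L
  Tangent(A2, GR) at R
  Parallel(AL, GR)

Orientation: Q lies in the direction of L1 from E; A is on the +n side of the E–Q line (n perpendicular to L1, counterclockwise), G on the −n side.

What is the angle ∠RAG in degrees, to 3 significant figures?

58.1°

The slot axis is L1's direction at 4.4°, so u = (cos 4.4°, sin 4.4°) = (0.997, 0.0767) and n = (−sin 4.4°, cos 4.4°) = (-0.0767, 0.997). E is at the origin and Q lies 54.7 along u from E, so Q = 54.7·u = (54.5, 4.20). Tangency of A1 to both parallel lines with radius 17.0 puts A and G at E ± 17.0·n: A = (-1.30, 16.9), G = (1.30, -16.9). Equal radii place L and R the same way about Q: L = Q + 17.0·n = (53.2, 21.1), R = Q − 17.0·n = (55.8, -12.8). Then cos ∠RAG = AR·AG / (|AR||AG|), giving 58.1°.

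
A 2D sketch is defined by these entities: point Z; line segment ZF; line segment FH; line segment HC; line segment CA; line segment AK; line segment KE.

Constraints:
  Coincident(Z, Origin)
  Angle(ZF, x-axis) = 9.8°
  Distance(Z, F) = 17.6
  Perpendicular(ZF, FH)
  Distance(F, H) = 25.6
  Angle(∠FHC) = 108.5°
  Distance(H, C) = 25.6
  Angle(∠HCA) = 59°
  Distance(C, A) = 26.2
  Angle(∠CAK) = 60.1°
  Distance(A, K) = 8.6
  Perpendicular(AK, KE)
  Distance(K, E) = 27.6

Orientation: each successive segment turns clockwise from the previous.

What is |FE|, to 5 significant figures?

46.162

∠CAK = 60.1° gives AK at -32.600° from the x-axis; with |AK| = 8.6, K = (7.6396, -12.830). The perpendicularity gives KE at right angles to AK, so KE runs at -122.60°; with |KE| = 27.6, E = (-7.2305, -36.082). Then |FE| = |E − F| = 46.162.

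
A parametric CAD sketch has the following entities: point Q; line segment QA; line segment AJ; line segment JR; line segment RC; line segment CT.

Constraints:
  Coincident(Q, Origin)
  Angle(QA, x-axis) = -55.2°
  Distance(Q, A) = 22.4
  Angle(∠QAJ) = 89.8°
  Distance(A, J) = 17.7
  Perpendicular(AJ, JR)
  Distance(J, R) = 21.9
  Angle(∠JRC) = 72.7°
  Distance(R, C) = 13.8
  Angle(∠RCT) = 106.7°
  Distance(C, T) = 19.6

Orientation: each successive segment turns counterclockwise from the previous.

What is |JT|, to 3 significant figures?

13.1

Q is at the origin; QA runs at -55.2° with length 22.4, so A = (12.8, -18.4). ∠QAJ = 89.8° gives AJ at 35.0° from the x-axis; with |AJ| = 17.7, J = (27.3, -8.24). AJ ⟂ JR, so JR runs at 125°; with |JR| = 21.9, R = (14.7, 9.70). ∠JRC = 72.7° gives RC at -128° from the x-axis; with |RC| = 13.8, C = (6.28, -1.22). ∠RCT = 106.7° gives CT at -54.4° from the x-axis; with |CT| = 19.6, T = (17.7, -17.2). Then |JT| = |T − J| = 13.1.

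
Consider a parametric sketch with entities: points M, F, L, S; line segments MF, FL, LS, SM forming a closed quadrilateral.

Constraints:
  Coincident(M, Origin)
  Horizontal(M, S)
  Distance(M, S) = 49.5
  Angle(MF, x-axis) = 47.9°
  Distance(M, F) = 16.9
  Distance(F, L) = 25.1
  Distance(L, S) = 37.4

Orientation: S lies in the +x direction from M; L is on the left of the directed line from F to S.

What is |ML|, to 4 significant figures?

42.00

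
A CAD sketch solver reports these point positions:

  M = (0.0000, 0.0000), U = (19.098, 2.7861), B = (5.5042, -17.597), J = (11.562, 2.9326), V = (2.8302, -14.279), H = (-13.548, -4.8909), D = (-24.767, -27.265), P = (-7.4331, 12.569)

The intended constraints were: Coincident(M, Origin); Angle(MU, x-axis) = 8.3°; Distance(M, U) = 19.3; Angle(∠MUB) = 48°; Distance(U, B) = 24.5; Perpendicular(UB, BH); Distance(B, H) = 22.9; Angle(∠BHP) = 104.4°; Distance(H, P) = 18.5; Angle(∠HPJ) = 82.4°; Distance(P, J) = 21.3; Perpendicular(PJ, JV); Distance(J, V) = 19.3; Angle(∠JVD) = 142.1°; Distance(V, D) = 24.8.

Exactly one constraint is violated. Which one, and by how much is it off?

Distance(V, D) = 24.8 — off by 5.70.

M = (0.00, 0.00) ✓; MU at 8.300° ✓; |MU| = 19.30 ✓; ∠MUB = 48.00° ✓; |UB| = 24.50 ✓; ∠(UB, BH) = 90.00° ✓; |BH| = 22.90 ✓; ∠BHP = 104.4° ✓; |HP| = 18.50 ✓; ∠HPJ = 82.40° ✓; |PJ| = 21.30 ✓; ∠(PJ, JV) = 90.00° ✓; |JV| = 19.30 ✓; ∠JVD = 142.1° ✓; |VD| = 30.50 ✗.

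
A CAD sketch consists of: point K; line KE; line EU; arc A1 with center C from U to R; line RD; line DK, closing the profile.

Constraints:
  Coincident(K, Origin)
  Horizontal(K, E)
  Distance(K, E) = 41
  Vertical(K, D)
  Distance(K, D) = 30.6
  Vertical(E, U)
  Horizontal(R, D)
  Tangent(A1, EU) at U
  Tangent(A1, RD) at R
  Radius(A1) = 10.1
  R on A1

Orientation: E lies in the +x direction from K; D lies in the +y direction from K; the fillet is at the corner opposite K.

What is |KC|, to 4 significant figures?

37.08

K is at the origin; K and E share the same y with |KE| = 41.0 and E on the +x side, so E = (41.00, 0.000). KD is vertical with |KD| = 30.6 and D on the +y side, so D = (0.000, 30.60). The virtual corner opposite K is at (41.00, 30.60). Since A1 is tangent to EU there, CU ⟂ EU and A1 meets RD tangentially, so CR is at right angles to RD, with radius 10.1, so the center C sits 10.1 in from both sides at C = (30.90, 20.50). Then |KC| = |C − K| = 37.08.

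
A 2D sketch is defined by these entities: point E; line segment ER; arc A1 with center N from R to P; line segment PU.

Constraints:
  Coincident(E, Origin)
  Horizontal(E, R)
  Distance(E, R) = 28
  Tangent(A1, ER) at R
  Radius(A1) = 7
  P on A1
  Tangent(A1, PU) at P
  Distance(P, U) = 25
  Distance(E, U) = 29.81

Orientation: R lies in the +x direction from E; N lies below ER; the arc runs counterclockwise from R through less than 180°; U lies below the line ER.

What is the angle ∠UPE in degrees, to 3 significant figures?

78.5°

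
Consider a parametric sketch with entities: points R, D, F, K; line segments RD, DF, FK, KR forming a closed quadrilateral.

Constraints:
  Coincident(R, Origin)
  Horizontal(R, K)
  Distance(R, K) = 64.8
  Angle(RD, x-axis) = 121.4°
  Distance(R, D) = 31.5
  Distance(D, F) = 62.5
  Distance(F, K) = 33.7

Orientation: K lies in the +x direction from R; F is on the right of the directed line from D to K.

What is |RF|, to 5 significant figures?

34.938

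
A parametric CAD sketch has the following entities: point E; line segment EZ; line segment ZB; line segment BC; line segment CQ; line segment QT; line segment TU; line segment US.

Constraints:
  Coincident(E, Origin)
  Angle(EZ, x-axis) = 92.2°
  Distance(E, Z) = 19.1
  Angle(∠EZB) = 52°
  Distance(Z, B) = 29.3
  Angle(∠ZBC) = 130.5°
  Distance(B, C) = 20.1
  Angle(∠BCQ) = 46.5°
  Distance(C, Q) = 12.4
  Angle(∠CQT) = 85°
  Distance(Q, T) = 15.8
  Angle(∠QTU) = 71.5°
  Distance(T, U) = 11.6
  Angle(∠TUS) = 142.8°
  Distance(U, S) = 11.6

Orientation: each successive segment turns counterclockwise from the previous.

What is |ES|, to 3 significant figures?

35.9

E is at the origin; EZ runs at 92.2° with length 19.1, so Z = (-0.733, 19.1). ∠EZB = 52.0° gives ZB at -140° from the x-axis; with |ZB| = 29.3, B = (-23.1, 0.174). ∠ZBC = 130.5° gives BC at -90.3° from the x-axis; with |BC| = 20.1, C = (-23.2, -19.9). ∠BCQ = 46.5° gives CQ at 43.2° from the x-axis; with |CQ| = 12.4, Q = (-14.2, -11.4). ∠CQT = 85.0° gives QT at 138° from the x-axis; with |QT| = 15.8, T = (-26.0, -0.906). ∠QTU = 71.5° gives TU at -113° from the x-axis; with |TU| = 11.6, U = (-30.5, -11.6). ∠TUS = 142.8° gives US at -76.1° from the x-axis; with |US| = 11.6, S = (-27.8, -22.8). Then |ES| = |S − E| = 35.9.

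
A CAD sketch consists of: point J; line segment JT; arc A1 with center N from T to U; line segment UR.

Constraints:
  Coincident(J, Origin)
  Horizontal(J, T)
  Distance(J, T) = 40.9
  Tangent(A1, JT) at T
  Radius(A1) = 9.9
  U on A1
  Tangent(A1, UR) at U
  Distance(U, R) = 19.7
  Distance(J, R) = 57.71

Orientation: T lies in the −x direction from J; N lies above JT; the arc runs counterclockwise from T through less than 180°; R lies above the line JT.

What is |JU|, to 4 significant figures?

38.45

J is at the origin; J and T share the same y with |JT| = 40.9 and T on the −x side, so T = (-40.90, 0.000). A1 meets JT tangentially, so NT is at right angles to JT, so N = T + (0, 9.9) = (-40.90, 9.900). Since NU ⟂ UR (tangency), |NR| = √(9.9² + 19.7²) = 22.05 regardless of where U sits on A1. So R lies on both circle(J, 57.71) and circle(N, 22.05); the above-JT intersection is R = (-49.07, 30.38). U is the foot of the tangent from R: U = (-34.33, 17.31).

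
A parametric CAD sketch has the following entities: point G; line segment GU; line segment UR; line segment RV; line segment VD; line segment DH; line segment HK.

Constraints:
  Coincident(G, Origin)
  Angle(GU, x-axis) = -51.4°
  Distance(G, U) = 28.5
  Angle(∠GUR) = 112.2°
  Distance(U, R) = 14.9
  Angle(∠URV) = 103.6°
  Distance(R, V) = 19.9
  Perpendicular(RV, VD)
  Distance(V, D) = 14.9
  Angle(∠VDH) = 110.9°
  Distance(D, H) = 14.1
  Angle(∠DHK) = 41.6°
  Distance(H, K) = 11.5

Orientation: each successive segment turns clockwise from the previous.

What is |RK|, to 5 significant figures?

15.478

G is at the origin; GU runs at -51.4° with length 28.5, so U = (17.781, -22.273). ∠GUR = 112.2° gives UR at -119.20° from the x-axis; with |UR| = 14.9, R = (10.511, -35.280). ∠URV = 103.6° gives RV at 164.40° from the x-axis; with |RV| = 19.9, V = (-8.6555, -29.928). RV is perpendicular to VD, so VD runs at 74.400°; with |VD| = 14.9, D = (-4.6486, -15.577). ∠VDH = 110.9° gives DH at 5.3000° from the x-axis; with |DH| = 14.1, H = (9.3911, -14.275). ∠DHK = 41.6° gives HK at -133.10° from the x-axis; with |HK| = 11.5, K = (1.5335, -22.672). Then |RK| = |K − R| = 15.478.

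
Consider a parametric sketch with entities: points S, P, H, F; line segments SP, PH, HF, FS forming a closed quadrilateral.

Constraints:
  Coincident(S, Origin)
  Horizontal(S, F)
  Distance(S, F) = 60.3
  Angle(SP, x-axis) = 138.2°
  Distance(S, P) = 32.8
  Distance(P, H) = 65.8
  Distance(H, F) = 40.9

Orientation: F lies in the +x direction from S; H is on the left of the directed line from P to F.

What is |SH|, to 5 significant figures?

53.403

S is at the origin; SF is horizontal with |SF| = 60.3 and F in +x, so F = (60.3, 0). SP runs at 138.2° with |SP| = 32.8, so P = (-24.452, 21.862). H is determined by |PH| = 65.8 and |HF| = 40.9 together: it lies at the intersection of circle(P, 65.8) and circle(F, 40.9). With |PF| = 87.526, the foot of the radical line on PF is 58.940 from P and the perpendicular offset is √(65.8² − 58.940²) = 29.252. Taking the left-of-PF solution: H = (39.927, 35.465).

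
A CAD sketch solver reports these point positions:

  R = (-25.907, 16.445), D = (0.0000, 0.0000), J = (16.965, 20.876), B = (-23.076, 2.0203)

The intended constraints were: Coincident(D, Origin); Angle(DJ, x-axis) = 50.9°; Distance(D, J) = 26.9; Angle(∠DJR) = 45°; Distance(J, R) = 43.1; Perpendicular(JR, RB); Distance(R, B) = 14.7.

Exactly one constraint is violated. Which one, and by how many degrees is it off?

Perpendicular(JR, RB) — off by 5.20°.

D = (0.00, 0.00) ✓; DJ at 50.90° ✓; |DJ| = 26.90 ✓; ∠DJR = 45.00° ✓; |JR| = 43.10 ✓; ∠(JR, RB) = 95.20° ✗; |RB| = 14.70 ✓.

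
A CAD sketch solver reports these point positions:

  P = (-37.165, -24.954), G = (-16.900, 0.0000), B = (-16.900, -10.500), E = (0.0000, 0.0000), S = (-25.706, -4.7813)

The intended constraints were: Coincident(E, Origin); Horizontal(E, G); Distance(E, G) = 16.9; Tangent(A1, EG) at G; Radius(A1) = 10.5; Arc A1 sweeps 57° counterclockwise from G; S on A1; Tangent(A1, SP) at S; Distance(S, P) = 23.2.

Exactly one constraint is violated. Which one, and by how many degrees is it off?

Tangent(A1, SP) at S — off by 3.40°.

E = (0.00, 0.00) ✓; E.y = 0.00, G.y = 0.00 ✓; |EG| = 16.90 ✓; ∠(BG, GE) = 90.00° ✓; |BG| = 10.50 ✓; bearing(B→S) − bearing(B→G) = 57.00° ✓; |BS| = 10.50 ✓; ∠(BS, SP) = 86.60° ✗; |SP| = 23.20 ✓.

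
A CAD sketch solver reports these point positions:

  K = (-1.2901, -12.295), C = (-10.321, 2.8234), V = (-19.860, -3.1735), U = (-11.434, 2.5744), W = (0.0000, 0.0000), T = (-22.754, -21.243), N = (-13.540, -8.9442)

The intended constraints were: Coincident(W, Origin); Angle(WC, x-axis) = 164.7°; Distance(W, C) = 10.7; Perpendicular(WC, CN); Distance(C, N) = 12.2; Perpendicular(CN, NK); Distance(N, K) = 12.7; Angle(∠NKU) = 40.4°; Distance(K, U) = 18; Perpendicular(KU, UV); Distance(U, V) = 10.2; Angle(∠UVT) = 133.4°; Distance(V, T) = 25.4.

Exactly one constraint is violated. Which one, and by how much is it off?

Distance(V, T) = 25.4 — off by 7.10.

W = (0.00, 0.00) ✓; WC at 164.7° ✓; |WC| = 10.70 ✓; ∠(WC, CN) = 90.00° ✓; |CN| = 12.20 ✓; ∠(CN, NK) = 90.00° ✓; |NK| = 12.70 ✓; ∠NKU = 40.40° ✓; |KU| = 18.00 ✓; ∠(KU, UV) = 90.00° ✓; |UV| = 10.20 ✓; ∠UVT = 133.4° ✓; |VT| = 18.30 ✗.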